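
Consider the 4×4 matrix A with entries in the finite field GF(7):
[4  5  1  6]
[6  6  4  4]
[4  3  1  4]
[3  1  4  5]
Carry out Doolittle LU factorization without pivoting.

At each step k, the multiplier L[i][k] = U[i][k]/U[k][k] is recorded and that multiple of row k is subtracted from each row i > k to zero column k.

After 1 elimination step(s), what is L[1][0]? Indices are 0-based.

Step 1: pivot at (0,0) is 4.
  row1 ← row1 − (5)·row0  ⇒  L[1][0]=5, U row1=(0, 2, 6, 2)
  row2 ← row2 − (1)·row0  ⇒  L[2][0]=1, U row2=(0, 5, 0, 5)
  row3 ← row3 − (6)·row0  ⇒  L[3][0]=6, U row3=(0, 6, 5, 4)

L[1][0] = 5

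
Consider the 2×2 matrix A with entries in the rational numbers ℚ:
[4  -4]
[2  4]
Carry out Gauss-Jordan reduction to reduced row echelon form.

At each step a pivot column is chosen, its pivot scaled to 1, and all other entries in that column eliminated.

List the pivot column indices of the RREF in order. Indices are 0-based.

pivot(0,0)=4: scale R0 → (1, -1)
  clear (1,0): R1 −= (2)R0 → (0, 6)
pivot(1,1)=6: scale R1 → (0, 1)
  clear (0,1): R0 −= (-1)R1 → (1, 0)

pivot columns: 0, 1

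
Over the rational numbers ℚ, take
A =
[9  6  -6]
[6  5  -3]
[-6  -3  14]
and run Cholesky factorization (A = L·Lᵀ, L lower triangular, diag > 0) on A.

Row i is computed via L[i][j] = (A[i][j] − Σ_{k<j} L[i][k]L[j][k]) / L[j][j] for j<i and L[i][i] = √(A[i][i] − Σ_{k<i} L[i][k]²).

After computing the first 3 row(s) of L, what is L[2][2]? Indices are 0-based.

Step 1: L[0][0] = √(9) = 3.
  L[1][0] = (6) / L[0][0] = 2.
Step 2: L[1][1] = √(1) = 1.
  L[2][0] = (-6) / L[0][0] = -2.
  L[2][1] = (1) / L[1][1] = 1.
Step 3: L[2][2] = √(9) = 3.

L[2][2] = 3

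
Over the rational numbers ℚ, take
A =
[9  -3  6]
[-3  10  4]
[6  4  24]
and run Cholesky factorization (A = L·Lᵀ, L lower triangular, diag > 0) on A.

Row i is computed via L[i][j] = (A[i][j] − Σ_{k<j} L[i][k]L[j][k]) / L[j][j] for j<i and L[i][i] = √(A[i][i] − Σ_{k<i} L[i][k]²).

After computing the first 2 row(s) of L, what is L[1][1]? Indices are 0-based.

Step 1: L[0][0] = √(9) = 3.
  L[1][0] = (-3) / L[0][0] = -1.
Step 2: L[1][1] = √(9) = 3.

L[1][1] = 3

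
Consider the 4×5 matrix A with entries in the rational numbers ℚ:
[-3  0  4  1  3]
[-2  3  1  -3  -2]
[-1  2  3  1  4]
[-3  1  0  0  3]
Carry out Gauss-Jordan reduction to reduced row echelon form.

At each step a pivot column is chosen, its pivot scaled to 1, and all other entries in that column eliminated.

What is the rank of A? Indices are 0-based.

rank = 4

pivot(0,0)=-3: scale R0 → (1, 0, -4/3, -1/3, -1)
  clear (1,0): R1 −= (-2)R0 → (0, 3, -5/3, -11/3, -4)
  clear (2,0): R2 −= (-1)R0 → (0, 2, 5/3, 2/3, 3)
  clear (3,0): R3 −= (-3)R0 → (0, 1, -4, -1, 0)
pivot(1,1)=3: scale R1 → (0, 1, -5/9, -11/9, -4/3)
  clear (2,1): R2 −= (2)R1 → (0, 0, 25/9, 28/9, 17/3)
  clear (3,1): R3 −= (1)R1 → (0, 0, -31/9, 2/9, 4/3)
pivot(2,2)=25/9: scale R2 → (0, 0, 1, 28/25, 51/25)
  clear (0,2): R0 −= (-4/3)R2 → (1, 0, 0, 29/25, 43/25)
  clear (1,2): R1 −= (-5/9)R2 → (0, 1, 0, -3/5, -1/5)
  clear (3,2): R3 −= (-31/9)R2 → (0, 0, 0, 102/25, 209/25)
pivot(3,3)=102/25: scale R3 → (0, 0, 0, 1, 209/102)
  clear (0,3): R0 −= (29/25)R3 → (1, 0, 0, 0, -67/102)
  clear (1,3): R1 −= (-3/5)R3 → (0, 1, 0, 0, 35/34)
  clear (2,3): R2 −= (28/25)R3 → (0, 0, 1, 0, -13/51)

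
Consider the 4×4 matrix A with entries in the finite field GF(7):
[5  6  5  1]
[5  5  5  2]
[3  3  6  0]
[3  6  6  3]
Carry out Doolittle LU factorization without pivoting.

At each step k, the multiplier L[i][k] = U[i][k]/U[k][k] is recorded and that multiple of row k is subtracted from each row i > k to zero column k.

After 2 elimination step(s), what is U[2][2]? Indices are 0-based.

U[2][2] = 3

Step 1: pivot at (0,0) is 5.
  row1 ← row1 − (1)·row0  ⇒  L[1][0]=1, U row1=(0, 6, 0, 1)
  row2 ← row2 − (2)·row0  ⇒  L[2][0]=2, U row2=(0, 5, 3, 5)
  row3 ← row3 − (2)·row0  ⇒  L[3][0]=2, U row3=(0, 1, 3, 1)
Step 2: pivot at (1,1) is 6.
  row2 ← row2 − (2)·row1  ⇒  L[2][1]=2, U row2=(0, 0, 3, 3)
  row3 ← row3 − (6)·row1  ⇒  L[3][1]=6, U row3=(0, 0, 3, 2)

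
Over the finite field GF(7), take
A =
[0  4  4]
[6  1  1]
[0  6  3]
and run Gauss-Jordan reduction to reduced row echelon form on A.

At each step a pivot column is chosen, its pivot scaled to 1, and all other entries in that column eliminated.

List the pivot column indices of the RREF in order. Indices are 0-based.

pivot columns: 0, 1, 2

step 1: exchange rows 0,1
step 1: normalize row 0 (÷6) = (1, 6, 6)
step 2: normalize row 1 (÷4) = (0, 1, 1)
  row 0: subtract 6×row1 = (1, 0, 0)
  row 2: subtract 6×row1 = (0, 0, 4)
step 3: normalize row 2 (÷4) = (0, 0, 1)
  row 1: subtract 1×row2 = (0, 1, 0)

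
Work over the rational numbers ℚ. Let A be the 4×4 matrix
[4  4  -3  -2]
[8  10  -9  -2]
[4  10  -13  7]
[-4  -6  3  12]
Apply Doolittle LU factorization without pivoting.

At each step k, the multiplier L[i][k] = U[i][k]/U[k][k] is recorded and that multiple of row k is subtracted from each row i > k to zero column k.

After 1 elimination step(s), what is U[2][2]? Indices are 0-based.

k=0: U[0][0]=4
  eliminate (1,0): mult=2, new row 1: (0, 2, -3, 2); set L[1][0]=2
  eliminate (2,0): mult=1, new row 2: (0, 6, -10, 9); set L[2][0]=1
  eliminate (3,0): mult=-1, new row 3: (0, -2, 0, 10); set L[3][0]=-1

U[2][2] = -10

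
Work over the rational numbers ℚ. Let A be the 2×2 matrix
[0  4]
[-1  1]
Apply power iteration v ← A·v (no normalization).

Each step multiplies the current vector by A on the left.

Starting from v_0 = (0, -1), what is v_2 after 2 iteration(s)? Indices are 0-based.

v_2 = (-4, 3)

v_0 = (0, -1).
v_1 = A·v_0 = (-4, -1).
v_2 = A·v_1 = (-4, 3).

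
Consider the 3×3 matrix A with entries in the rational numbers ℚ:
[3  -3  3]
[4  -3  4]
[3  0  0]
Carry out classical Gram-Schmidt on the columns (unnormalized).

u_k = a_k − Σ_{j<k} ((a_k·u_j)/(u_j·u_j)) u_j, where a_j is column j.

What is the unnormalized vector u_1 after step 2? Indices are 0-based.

u_1 = (-39/34, -9/17, 63/34)

Step 1: u_0 = a_0 = (3, 4, 3).
Step 2: u_1 = a_1 − (-21/34)·u_0 = (-39/34, -9/17, 63/34).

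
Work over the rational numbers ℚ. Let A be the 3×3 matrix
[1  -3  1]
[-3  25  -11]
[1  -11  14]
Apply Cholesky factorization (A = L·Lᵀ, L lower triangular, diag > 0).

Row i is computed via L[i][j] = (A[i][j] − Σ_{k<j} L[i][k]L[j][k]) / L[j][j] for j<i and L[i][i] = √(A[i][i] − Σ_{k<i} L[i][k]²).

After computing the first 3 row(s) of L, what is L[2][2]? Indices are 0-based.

L[2][2] = 3

Step 1: L[0][0] = √(1) = 1.
  L[1][0] = (-3) / L[0][0] = -3.
Step 2: L[1][1] = √(16) = 4.
  L[2][0] = (1) / L[0][0] = 1.
  L[2][1] = (-8) / L[1][1] = -2.
Step 3: L[2][2] = √(9) = 3.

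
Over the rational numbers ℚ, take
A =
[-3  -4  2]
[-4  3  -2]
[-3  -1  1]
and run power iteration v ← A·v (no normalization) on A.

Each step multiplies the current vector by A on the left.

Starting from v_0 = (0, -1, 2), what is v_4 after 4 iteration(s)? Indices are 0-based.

v_0 = (0, -1, 2).
v_1 = A·v_0 = (8, -7, 3).
v_2 = A·v_1 = (10, -59, -14).
v_3 = A·v_2 = (178, -189, 15).
v_4 = A·v_3 = (252, -1309, -330).

v_4 = (252, -1309, -330)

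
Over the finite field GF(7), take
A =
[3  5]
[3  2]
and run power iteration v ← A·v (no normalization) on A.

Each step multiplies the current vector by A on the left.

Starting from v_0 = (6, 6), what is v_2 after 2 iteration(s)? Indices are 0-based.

v_2 = (0, 1)

v_0 = (6, 6).
v_1 = A·v_0 = (6, 2).
v_2 = A·v_1 = (0, 1).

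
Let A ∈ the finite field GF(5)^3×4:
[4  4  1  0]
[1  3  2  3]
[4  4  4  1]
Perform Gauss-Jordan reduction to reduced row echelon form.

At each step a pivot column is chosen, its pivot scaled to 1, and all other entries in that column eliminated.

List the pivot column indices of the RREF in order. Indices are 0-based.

[1] R0 /= 4  ⇒  (1, 1, 4, 0)
     R1 -= 1·R0  ⇒  (0, 2, 3, 3)
     R2 -= 4·R0  ⇒  (0, 0, 3, 1)
[2] R1 /= 2  ⇒  (0, 1, 4, 4)
     R0 -= 1·R1  ⇒  (1, 0, 0, 1)
[3] R2 /= 3  ⇒  (0, 0, 1, 2)
     R1 -= 4·R2  ⇒  (0, 1, 0, 1)

pivot columns: 0, 1, 2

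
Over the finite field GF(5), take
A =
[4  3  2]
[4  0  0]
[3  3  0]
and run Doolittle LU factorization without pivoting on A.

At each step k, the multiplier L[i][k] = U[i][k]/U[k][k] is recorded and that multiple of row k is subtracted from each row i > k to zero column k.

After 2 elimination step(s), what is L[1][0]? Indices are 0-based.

k=0: U[0][0]=4
  eliminate (1,0): mult=1, new row 1: (0, 2, 3); set L[1][0]=1
  eliminate (2,0): mult=2, new row 2: (0, 2, 1); set L[2][0]=2
k=1: U[1][1]=2
  eliminate (2,1): mult=1, new row 2: (0, 0, 3); set L[2][1]=1

L[1][0] = 1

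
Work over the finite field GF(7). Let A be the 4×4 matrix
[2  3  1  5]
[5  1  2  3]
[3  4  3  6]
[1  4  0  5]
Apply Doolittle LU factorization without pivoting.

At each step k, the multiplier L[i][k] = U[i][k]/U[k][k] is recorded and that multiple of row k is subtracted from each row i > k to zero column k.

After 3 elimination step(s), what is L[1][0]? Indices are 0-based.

k=0: U[0][0]=2
  eliminate (1,0): mult=6, new row 1: (0, 4, 3, 1); set L[1][0]=6
  eliminate (2,0): mult=5, new row 2: (0, 3, 5, 2); set L[2][0]=5
  eliminate (3,0): mult=4, new row 3: (0, 6, 3, 6); set L[3][0]=4
k=1: U[1][1]=4
  eliminate (2,1): mult=6, new row 2: (0, 0, 1, 3); set L[2][1]=6
  eliminate (3,1): mult=5, new row 3: (0, 0, 2, 1); set L[3][1]=5
k=2: U[2][2]=1
  eliminate (3,2): mult=2, new row 3: (0, 0, 0, 2); set L[3][2]=2

L[1][0] = 6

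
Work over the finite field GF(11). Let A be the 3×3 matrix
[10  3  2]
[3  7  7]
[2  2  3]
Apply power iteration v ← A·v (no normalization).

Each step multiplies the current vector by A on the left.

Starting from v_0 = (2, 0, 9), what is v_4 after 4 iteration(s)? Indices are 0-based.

v_0 = (2, 0, 9).
v_1 = A·v_0 = (5, 3, 9).
v_2 = A·v_1 = (0, 0, 10).
v_3 = A·v_2 = (9, 4, 8).
v_4 = A·v_3 = (8, 1, 6).

v_4 = (8, 1, 6)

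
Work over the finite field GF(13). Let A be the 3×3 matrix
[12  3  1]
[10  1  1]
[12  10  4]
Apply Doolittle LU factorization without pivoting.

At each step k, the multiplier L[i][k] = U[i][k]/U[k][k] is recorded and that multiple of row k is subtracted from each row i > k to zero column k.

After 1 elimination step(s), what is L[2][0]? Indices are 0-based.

L[2][0] = 1

[col 0] pivot 12
  R1 -= 3*R0 → (0, 5, 11)  (L[1][0] := 3)
  R2 -= 1*R0 → (0, 7, 3)  (L[2][0] := 1)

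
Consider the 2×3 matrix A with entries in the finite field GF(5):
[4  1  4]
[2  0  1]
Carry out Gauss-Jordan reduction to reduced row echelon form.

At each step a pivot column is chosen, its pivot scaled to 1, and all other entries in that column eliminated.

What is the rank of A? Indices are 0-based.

rank = 2

[1] R0 /= 4  ⇒  (1, 4, 1)
     R1 -= 2·R0  ⇒  (0, 2, 4)
[2] R1 /= 2  ⇒  (0, 1, 2)
     R0 -= 4·R1  ⇒  (1, 0, 3)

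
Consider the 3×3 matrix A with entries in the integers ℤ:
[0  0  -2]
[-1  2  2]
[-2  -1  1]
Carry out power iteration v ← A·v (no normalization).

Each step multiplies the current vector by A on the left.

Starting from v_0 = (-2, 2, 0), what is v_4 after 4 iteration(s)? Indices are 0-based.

v_4 = (24, 24, -56)

v_0 = (-2, 2, 0).
v_1 = A·v_0 = (0, 6, 2).
v_2 = A·v_1 = (-4, 16, -4).
v_3 = A·v_2 = (8, 28, -12).
v_4 = A·v_3 = (24, 24, -56).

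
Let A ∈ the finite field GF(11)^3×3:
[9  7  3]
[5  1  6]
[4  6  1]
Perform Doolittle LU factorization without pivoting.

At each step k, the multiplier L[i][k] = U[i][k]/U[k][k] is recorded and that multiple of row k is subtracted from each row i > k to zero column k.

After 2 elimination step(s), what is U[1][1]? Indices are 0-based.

[col 0] pivot 9
  R1 -= 3*R0 → (0, 2, 8)  (L[1][0] := 3)
  R2 -= 9*R0 → (0, 9, 7)  (L[2][0] := 9)
[col 1] pivot 2
  R2 -= 10*R1 → (0, 0, 4)  (L[2][1] := 10)

U[1][1] = 2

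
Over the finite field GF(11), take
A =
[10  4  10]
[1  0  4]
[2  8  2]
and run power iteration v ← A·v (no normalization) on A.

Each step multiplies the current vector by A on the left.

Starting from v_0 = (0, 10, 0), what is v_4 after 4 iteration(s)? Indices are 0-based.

v_4 = (9, 6, 2)

v_0 = (0, 10, 0).
v_1 = A·v_0 = (7, 0, 3).
v_2 = A·v_1 = (1, 8, 9).
v_3 = A·v_2 = (0, 4, 7).
v_4 = A·v_3 = (9, 6, 2).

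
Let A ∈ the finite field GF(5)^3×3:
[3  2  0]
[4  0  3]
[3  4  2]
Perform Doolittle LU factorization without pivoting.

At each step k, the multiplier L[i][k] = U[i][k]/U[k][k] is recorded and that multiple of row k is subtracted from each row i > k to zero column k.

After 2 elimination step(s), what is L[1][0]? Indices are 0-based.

L[1][0] = 3

k=0: U[0][0]=3
  eliminate (1,0): mult=3, new row 1: (0, 4, 3); set L[1][0]=3
  eliminate (2,0): mult=1, new row 2: (0, 2, 2); set L[2][0]=1
k=1: U[1][1]=4
  eliminate (2,1): mult=3, new row 2: (0, 0, 3); set L[2][1]=3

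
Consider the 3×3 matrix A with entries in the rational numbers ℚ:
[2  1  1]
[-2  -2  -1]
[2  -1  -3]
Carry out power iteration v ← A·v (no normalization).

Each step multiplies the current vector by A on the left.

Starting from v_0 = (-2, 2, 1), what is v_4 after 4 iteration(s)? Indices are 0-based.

v_0 = (-2, 2, 1).
v_1 = A·v_0 = (-1, -1, -9).
v_2 = A·v_1 = (-12, 13, 26).
v_3 = A·v_2 = (15, -28, -115).
v_4 = A·v_3 = (-113, 141, 403).

v_4 = (-113, 141, 403)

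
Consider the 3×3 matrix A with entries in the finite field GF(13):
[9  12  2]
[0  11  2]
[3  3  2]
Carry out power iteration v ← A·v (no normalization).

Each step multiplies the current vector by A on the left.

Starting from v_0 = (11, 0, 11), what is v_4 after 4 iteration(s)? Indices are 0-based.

v_4 = (0, 0, 12)

v_0 = (11, 0, 11).
v_1 = A·v_0 = (4, 9, 3).
v_2 = A·v_1 = (7, 1, 6).
v_3 = A·v_2 = (9, 10, 10).
v_4 = A·v_3 = (0, 0, 12).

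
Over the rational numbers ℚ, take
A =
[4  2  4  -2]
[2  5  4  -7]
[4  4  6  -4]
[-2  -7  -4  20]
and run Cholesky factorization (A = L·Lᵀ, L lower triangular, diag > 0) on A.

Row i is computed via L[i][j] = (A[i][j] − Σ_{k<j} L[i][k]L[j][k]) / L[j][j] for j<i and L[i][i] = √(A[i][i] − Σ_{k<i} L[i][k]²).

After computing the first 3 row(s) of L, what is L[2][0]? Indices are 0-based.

Step 1: L[0][0] = √(4) = 2.
  L[1][0] = (2) / L[0][0] = 1.
Step 2: L[1][1] = √(4) = 2.
  L[2][0] = (4) / L[0][0] = 2.
  L[2][1] = (2) / L[1][1] = 1.
Step 3: L[2][2] = √(1) = 1.

L[2][0] = 2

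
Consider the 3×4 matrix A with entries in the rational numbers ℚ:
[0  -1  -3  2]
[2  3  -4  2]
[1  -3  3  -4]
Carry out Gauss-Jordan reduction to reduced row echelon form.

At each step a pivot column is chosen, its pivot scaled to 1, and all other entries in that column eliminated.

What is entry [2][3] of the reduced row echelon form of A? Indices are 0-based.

pivot(0,0): swap R0↔R1
pivot(0,0)=2: scale R0 → (1, 3/2, -2, 1)
  clear (2,0): R2 −= (1)R0 → (0, -9/2, 5, -5)
pivot(1,1)=-1: scale R1 → (0, 1, 3, -2)
  clear (0,1): R0 −= (3/2)R1 → (1, 0, -13/2, 4)
  clear (2,1): R2 −= (-9/2)R1 → (0, 0, 37/2, -14)
pivot(2,2)=37/2: scale R2 → (0, 0, 1, -28/37)
  clear (0,2): R0 −= (-13/2)R2 → (1, 0, 0, -34/37)
  clear (1,2): R1 −= (3)R2 → (0, 1, 0, 10/37)

M[2][3] = -28/37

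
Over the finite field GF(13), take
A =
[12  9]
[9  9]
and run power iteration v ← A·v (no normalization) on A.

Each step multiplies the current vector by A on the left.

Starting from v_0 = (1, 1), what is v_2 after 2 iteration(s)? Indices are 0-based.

v_0 = (1, 1).
v_1 = A·v_0 = (8, 5).
v_2 = A·v_1 = (11, 0).

v_2 = (11, 0)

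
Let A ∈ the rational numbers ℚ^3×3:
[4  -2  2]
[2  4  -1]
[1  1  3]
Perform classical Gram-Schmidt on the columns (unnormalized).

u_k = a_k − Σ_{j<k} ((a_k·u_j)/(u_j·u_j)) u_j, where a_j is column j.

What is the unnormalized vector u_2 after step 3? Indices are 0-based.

Step 1: u_0 = a_0 = (4, 2, 1).
Step 2: u_1 = a_1 − (1/21)·u_0 = (-46/21, 82/21, 20/21).
Step 3: u_2 = a_2 − (3/7)·u_0 − (-57/220)·u_1 = (-31/110, -93/110, 31/11).

u_2 = (-31/110, -93/110, 31/11)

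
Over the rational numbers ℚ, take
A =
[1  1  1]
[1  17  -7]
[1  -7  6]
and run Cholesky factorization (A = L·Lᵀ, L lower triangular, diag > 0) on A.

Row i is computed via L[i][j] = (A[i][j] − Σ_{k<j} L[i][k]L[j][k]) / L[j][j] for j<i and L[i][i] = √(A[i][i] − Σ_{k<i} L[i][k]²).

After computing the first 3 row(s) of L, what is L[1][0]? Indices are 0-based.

Step 1: L[0][0] = √(1) = 1.
  L[1][0] = (1) / L[0][0] = 1.
Step 2: L[1][1] = √(16) = 4.
  L[2][0] = (1) / L[0][0] = 1.
  L[2][1] = (-8) / L[1][1] = -2.
Step 3: L[2][2] = √(1) = 1.

L[1][0] = 1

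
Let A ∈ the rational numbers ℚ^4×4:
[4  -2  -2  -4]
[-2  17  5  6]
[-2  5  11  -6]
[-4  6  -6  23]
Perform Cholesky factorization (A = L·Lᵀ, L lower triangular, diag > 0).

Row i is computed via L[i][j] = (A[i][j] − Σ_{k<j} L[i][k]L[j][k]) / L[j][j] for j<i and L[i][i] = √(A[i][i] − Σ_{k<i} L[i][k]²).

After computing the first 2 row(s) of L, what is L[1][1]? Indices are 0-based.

Step 1: L[0][0] = √(4) = 2.
  L[1][0] = (-2) / L[0][0] = -1.
Step 2: L[1][1] = √(16) = 4.

L[1][1] = 4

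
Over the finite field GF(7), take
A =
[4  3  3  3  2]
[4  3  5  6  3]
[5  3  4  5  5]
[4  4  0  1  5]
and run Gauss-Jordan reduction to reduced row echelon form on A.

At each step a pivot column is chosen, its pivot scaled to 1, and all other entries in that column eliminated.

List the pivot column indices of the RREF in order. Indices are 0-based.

pivot columns: 0, 1, 2, 3

step 1: normalize row 0 (÷4) = (1, 6, 6, 6, 4)
  row 1: subtract 4×row0 = (0, 0, 2, 3, 1)
  row 2: subtract 5×row0 = (0, 1, 2, 3, 6)
  row 3: subtract 4×row0 = (0, 1, 4, 5, 3)
step 2: exchange rows 1,2
step 2: normalize row 1 (÷1) = (0, 1, 2, 3, 6)
  row 0: subtract 6×row1 = (1, 0, 1, 2, 3)
  row 3: subtract 1×row1 = (0, 0, 2, 2, 4)
step 3: normalize row 2 (÷2) = (0, 0, 1, 5, 4)
  row 0: subtract 1×row2 = (1, 0, 0, 4, 6)
  row 1: subtract 2×row2 = (0, 1, 0, 0, 5)
  row 3: subtract 2×row2 = (0, 0, 0, 6, 3)
step 4: normalize row 3 (÷6) = (0, 0, 0, 1, 4)
  row 0: subtract 4×row3 = (1, 0, 0, 0, 4)
  row 2: subtract 5×row3 = (0, 0, 1, 0, 5)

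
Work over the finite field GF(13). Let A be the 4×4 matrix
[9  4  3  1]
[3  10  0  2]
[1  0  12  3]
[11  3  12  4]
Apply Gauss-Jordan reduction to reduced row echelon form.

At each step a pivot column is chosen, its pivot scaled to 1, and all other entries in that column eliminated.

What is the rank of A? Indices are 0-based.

[1] R0 /= 9  ⇒  (1, 12, 9, 3)
     R1 -= 3·R0  ⇒  (0, 0, 12, 6)
     R2 -= 1·R0  ⇒  (0, 1, 3, 0)
     R3 -= 11·R0  ⇒  (0, 1, 4, 10)
[2] R1 <-> R2
[2] R1 /= 1  ⇒  (0, 1, 3, 0)
     R0 -= 12·R1  ⇒  (1, 0, 12, 3)
     R3 -= 1·R1  ⇒  (0, 0, 1, 10)
[3] R2 /= 12  ⇒  (0, 0, 1, 7)
     R0 -= 12·R2  ⇒  (1, 0, 0, 10)
     R1 -= 3·R2  ⇒  (0, 1, 0, 5)
     R3 -= 1·R2  ⇒  (0, 0, 0, 3)
[4] R3 /= 3  ⇒  (0, 0, 0, 1)
     R0 -= 10·R3  ⇒  (1, 0, 0, 0)
     R1 -= 5·R3  ⇒  (0, 1, 0, 0)
     R2 -= 7·R3  ⇒  (0, 0, 1, 0)

rank = 4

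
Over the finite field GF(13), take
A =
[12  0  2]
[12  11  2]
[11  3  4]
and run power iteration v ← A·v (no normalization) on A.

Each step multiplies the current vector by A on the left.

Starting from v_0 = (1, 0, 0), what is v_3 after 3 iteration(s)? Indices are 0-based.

v_3 = (11, 0, 6)

v_0 = (1, 0, 0).
v_1 = A·v_0 = (12, 12, 11).
v_2 = A·v_1 = (10, 12, 4).
v_3 = A·v_2 = (11, 0, 6).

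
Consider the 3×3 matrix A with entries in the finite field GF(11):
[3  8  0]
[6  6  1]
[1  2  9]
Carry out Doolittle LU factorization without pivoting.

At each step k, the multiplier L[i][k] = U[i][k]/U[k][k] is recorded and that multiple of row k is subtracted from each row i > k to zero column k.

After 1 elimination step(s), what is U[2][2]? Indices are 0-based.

U[2][2] = 9

[col 0] pivot 3
  R1 -= 2*R0 → (0, 1, 1)  (L[1][0] := 2)
  R2 -= 4*R0 → (0, 3, 9)  (L[2][0] := 4)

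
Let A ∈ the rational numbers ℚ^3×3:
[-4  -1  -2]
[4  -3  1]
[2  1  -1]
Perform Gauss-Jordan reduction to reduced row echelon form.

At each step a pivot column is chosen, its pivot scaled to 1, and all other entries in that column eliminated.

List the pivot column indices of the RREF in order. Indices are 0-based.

pivot(0,0)=-4: scale R0 → (1, 1/4, 1/2)
  clear (1,0): R1 −= (4)R0 → (0, -4, -1)
  clear (2,0): R2 −= (2)R0 → (0, 1/2, -2)
pivot(1,1)=-4: scale R1 → (0, 1, 1/4)
  clear (0,1): R0 −= (1/4)R1 → (1, 0, 7/16)
  clear (2,1): R2 −= (1/2)R1 → (0, 0, -17/8)
pivot(2,2)=-17/8: scale R2 → (0, 0, 1)
  clear (0,2): R0 −= (7/16)R2 → (1, 0, 0)
  clear (1,2): R1 −= (1/4)R2 → (0, 1, 0)

pivot columns: 0, 1, 2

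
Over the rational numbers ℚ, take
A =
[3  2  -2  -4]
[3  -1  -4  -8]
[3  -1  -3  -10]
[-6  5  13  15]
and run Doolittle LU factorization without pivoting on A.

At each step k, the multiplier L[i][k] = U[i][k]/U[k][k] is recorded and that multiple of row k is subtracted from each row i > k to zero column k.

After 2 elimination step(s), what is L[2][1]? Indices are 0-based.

L[2][1] = 1

Step 1: pivot at (0,0) is 3.
  row1 ← row1 − (1)·row0  ⇒  L[1][0]=1, U row1=(0, -3, -2, -4)
  row2 ← row2 − (1)·row0  ⇒  L[2][0]=1, U row2=(0, -3, -1, -6)
  row3 ← row3 − (-2)·row0  ⇒  L[3][0]=-2, U row3=(0, 9, 9, 7)
Step 2: pivot at (1,1) is -3.
  row2 ← row2 − (1)·row1  ⇒  L[2][1]=1, U row2=(0, 0, 1, -2)
  row3 ← row3 − (-3)·row1  ⇒  L[3][1]=-3, U row3=(0, 0, 3, -5)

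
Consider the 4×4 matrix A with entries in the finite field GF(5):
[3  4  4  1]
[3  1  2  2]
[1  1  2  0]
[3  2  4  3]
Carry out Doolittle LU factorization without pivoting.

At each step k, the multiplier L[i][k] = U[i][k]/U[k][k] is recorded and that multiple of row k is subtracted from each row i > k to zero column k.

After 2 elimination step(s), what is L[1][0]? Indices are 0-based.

L[1][0] = 1

[col 0] pivot 3
  R1 -= 1*R0 → (0, 2, 3, 1)  (L[1][0] := 1)
  R2 -= 2*R0 → (0, 3, 4, 3)  (L[2][0] := 2)
  R3 -= 1*R0 → (0, 3, 0, 2)  (L[3][0] := 1)
[col 1] pivot 2
  R2 -= 4*R1 → (0, 0, 2, 4)  (L[2][1] := 4)
  R3 -= 4*R1 → (0, 0, 3, 3)  (L[3][1] := 4)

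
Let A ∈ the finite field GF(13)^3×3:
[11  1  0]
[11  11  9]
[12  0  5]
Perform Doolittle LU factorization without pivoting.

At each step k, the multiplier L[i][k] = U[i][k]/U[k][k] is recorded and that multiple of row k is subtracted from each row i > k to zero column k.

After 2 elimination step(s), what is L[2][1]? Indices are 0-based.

L[2][1] = 11

[col 0] pivot 11
  R1 -= 1*R0 → (0, 10, 9)  (L[1][0] := 1)
  R2 -= 7*R0 → (0, 6, 5)  (L[2][0] := 7)
[col 1] pivot 10
  R2 -= 11*R1 → (0, 0, 10)  (L[2][1] := 11)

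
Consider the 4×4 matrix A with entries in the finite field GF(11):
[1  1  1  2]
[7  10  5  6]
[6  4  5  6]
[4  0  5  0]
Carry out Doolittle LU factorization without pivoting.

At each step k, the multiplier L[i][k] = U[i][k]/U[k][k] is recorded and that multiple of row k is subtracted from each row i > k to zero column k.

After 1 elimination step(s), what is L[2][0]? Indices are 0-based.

L[2][0] = 6

k=0: U[0][0]=1
  eliminate (1,0): mult=7, new row 1: (0, 3, 9, 3); set L[1][0]=7
  eliminate (2,0): mult=6, new row 2: (0, 9, 10, 5); set L[2][0]=6
  eliminate (3,0): mult=4, new row 3: (0, 7, 1, 3); set L[3][0]=4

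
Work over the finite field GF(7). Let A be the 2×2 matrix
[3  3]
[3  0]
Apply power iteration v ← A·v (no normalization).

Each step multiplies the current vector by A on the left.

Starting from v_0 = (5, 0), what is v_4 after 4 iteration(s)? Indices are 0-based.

v_4 = (2, 4)

v_0 = (5, 0).
v_1 = A·v_0 = (1, 1).
v_2 = A·v_1 = (6, 3).
v_3 = A·v_2 = (6, 4).
v_4 = A·v_3 = (2, 4).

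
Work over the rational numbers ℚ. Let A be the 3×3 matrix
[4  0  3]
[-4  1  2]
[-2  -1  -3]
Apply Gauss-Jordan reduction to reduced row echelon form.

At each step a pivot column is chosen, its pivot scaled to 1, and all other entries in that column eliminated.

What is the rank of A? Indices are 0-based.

rank = 3

[1] R0 /= 4  ⇒  (1, 0, 3/4)
     R1 -= -4·R0  ⇒  (0, 1, 5)
     R2 -= -2·R0  ⇒  (0, -1, -3/2)
[2] R1 /= 1  ⇒  (0, 1, 5)
     R2 -= -1·R1  ⇒  (0, 0, 7/2)
[3] R2 /= 7/2  ⇒  (0, 0, 1)
     R0 -= 3/4·R2  ⇒  (1, 0, 0)
     R1 -= 5·R2  ⇒  (0, 1, 0)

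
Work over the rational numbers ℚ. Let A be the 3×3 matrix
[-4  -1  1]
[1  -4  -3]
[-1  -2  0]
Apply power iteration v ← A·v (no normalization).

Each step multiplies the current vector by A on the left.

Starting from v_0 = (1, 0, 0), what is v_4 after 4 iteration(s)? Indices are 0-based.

v_0 = (1, 0, 0).
v_1 = A·v_0 = (-4, 1, -1).
v_2 = A·v_1 = (14, -5, 2).
v_3 = A·v_2 = (-49, 28, -4).
v_4 = A·v_3 = (164, -149, -7).

v_4 = (164, -149, -7)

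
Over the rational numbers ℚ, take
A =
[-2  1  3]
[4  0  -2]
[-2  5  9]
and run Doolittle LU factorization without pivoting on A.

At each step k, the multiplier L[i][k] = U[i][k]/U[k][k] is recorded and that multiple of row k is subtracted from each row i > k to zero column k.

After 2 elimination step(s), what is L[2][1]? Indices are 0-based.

L[2][1] = 2

k=0: U[0][0]=-2
  eliminate (1,0): mult=-2, new row 1: (0, 2, 4); set L[1][0]=-2
  eliminate (2,0): mult=1, new row 2: (0, 4, 6); set L[2][0]=1
k=1: U[1][1]=2
  eliminate (2,1): mult=2, new row 2: (0, 0, -2); set L[2][1]=2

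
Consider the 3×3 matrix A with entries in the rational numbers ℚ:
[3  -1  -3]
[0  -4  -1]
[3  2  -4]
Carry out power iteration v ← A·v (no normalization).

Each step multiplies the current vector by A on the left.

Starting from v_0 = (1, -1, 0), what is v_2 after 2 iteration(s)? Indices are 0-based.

v_0 = (1, -1, 0).
v_1 = A·v_0 = (4, 4, 1).
v_2 = A·v_1 = (5, -17, 16).

v_2 = (5, -17, 16)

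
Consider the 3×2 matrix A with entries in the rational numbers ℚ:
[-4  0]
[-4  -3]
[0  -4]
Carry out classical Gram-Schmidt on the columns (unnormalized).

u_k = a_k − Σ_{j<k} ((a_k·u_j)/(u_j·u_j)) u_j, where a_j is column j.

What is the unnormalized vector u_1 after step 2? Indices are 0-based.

Step 1: u_0 = a_0 = (-4, -4, 0).
Step 2: u_1 = a_1 − (3/8)·u_0 = (3/2, -3/2, -4).

u_1 = (3/2, -3/2, -4)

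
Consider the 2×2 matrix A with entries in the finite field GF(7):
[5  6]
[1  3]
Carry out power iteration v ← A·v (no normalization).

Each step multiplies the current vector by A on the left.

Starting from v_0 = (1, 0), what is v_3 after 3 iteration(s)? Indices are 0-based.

v_3 = (0, 6)

v_0 = (1, 0).
v_1 = A·v_0 = (5, 1).
v_2 = A·v_1 = (3, 1).
v_3 = A·v_2 = (0, 6).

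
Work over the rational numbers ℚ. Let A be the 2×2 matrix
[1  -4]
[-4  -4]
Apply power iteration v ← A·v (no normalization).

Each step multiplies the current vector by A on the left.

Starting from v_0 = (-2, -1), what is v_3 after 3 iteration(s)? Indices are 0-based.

v_3 = (178, 408)

v_0 = (-2, -1).
v_1 = A·v_0 = (2, 12).
v_2 = A·v_1 = (-46, -56).
v_3 = A·v_2 = (178, 408).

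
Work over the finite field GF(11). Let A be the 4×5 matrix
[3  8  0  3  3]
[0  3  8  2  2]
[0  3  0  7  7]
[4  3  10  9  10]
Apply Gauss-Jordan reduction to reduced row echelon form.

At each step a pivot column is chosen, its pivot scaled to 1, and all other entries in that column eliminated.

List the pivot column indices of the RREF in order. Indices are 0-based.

pivot columns: 0, 1, 2, 3

pivot(0,0)=3: scale R0 → (1, 10, 0, 1, 1)
  clear (3,0): R3 −= (4)R0 → (0, 7, 10, 5, 6)
pivot(1,1)=3: scale R1 → (0, 1, 10, 8, 8)
  clear (0,1): R0 −= (10)R1 → (1, 0, 10, 9, 9)
  clear (2,1): R2 −= (3)R1 → (0, 0, 3, 5, 5)
  clear (3,1): R3 −= (7)R1 → (0, 0, 6, 4, 5)
pivot(2,2)=3: scale R2 → (0, 0, 1, 9, 9)
  clear (0,2): R0 −= (10)R2 → (1, 0, 0, 7, 7)
  clear (1,2): R1 −= (10)R2 → (0, 1, 0, 6, 6)
  clear (3,2): R3 −= (6)R2 → (0, 0, 0, 5, 6)
pivot(3,3)=5: scale R3 → (0, 0, 0, 1, 10)
  clear (0,3): R0 −= (7)R3 → (1, 0, 0, 0, 3)
  clear (1,3): R1 −= (6)R3 → (0, 1, 0, 0, 1)
  clear (2,3): R2 −= (9)R3 → (0, 0, 1, 0, 7)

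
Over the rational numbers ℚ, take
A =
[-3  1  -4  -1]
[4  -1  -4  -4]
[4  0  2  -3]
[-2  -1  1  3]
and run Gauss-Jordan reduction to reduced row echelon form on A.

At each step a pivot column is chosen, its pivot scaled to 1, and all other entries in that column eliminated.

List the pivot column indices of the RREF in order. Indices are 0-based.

pivot columns: 0, 1, 2, 3

step 1: normalize row 0 (÷-3) = (1, -1/3, 4/3, 1/3)
  row 1: subtract 4×row0 = (0, 1/3, -28/3, -16/3)
  row 2: subtract 4×row0 = (0, 4/3, -10/3, -13/3)
  row 3: subtract -2×row0 = (0, -5/3, 11/3, 11/3)
step 2: normalize row 1 (÷1/3) = (0, 1, -28, -16)
  row 0: subtract -1/3×row1 = (1, 0, -8, -5)
  row 2: subtract 4/3×row1 = (0, 0, 34, 17)
  row 3: subtract -5/3×row1 = (0, 0, -43, -23)
step 3: normalize row 2 (÷34) = (0, 0, 1, 1/2)
  row 0: subtract -8×row2 = (1, 0, 0, -1)
  row 1: subtract -28×row2 = (0, 1, 0, -2)
  row 3: subtract -43×row2 = (0, 0, 0, -3/2)
step 4: normalize row 3 (÷-3/2) = (0, 0, 0, 1)
  row 0: subtract -1×row3 = (1, 0, 0, 0)
  row 1: subtract -2×row3 = (0, 1, 0, 0)
  row 2: subtract 1/2×row3 = (0, 0, 1, 0)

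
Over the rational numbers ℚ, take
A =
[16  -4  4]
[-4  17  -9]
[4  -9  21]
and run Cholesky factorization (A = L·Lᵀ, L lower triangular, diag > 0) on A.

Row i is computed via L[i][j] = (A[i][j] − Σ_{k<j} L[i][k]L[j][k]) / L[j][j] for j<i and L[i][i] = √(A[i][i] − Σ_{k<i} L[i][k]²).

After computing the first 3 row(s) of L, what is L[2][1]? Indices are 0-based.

Step 1: L[0][0] = √(16) = 4.
  L[1][0] = (-4) / L[0][0] = -1.
Step 2: L[1][1] = √(16) = 4.
  L[2][0] = (4) / L[0][0] = 1.
  L[2][1] = (-8) / L[1][1] = -2.
Step 3: L[2][2] = √(16) = 4.

L[2][1] = -2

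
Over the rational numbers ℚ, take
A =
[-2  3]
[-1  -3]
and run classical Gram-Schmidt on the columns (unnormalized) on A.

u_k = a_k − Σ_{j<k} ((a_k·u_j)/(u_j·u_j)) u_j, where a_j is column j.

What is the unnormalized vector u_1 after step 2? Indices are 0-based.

u_1 = (9/5, -18/5)

Step 1: u_0 = a_0 = (-2, -1).
Step 2: u_1 = a_1 − (-3/5)·u_0 = (9/5, -18/5).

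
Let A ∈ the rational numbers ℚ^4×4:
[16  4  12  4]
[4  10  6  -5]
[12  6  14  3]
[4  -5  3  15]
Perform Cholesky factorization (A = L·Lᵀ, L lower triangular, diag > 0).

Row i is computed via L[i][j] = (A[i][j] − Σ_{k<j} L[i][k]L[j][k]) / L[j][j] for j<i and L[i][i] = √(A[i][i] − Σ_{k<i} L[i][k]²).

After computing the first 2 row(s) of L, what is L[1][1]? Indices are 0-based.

L[1][1] = 3

Step 1: L[0][0] = √(16) = 4.
  L[1][0] = (4) / L[0][0] = 1.
Step 2: L[1][1] = √(9) = 3.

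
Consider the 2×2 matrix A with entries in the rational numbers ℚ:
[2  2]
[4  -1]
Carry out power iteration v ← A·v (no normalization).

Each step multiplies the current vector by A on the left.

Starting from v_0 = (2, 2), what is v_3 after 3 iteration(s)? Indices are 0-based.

v_0 = (2, 2).
v_1 = A·v_0 = (8, 6).
v_2 = A·v_1 = (28, 26).
v_3 = A·v_2 = (108, 86).

v_3 = (108, 86)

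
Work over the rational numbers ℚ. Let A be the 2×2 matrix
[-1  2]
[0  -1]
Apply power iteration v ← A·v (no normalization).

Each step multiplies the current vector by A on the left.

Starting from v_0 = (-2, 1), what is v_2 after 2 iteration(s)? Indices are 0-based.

v_2 = (-6, 1)

v_0 = (-2, 1).
v_1 = A·v_0 = (4, -1).
v_2 = A·v_1 = (-6, 1).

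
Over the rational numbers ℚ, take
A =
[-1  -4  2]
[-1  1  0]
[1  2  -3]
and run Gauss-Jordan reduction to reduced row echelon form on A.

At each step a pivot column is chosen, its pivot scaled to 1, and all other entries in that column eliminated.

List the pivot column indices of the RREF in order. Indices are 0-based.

pivot columns: 0, 1, 2

step 1: normalize row 0 (÷-1) = (1, 4, -2)
  row 1: subtract -1×row0 = (0, 5, -2)
  row 2: subtract 1×row0 = (0, -2, -1)
step 2: normalize row 1 (÷5) = (0, 1, -2/5)
  row 0: subtract 4×row1 = (1, 0, -2/5)
  row 2: subtract -2×row1 = (0, 0, -9/5)
step 3: normalize row 2 (÷-9/5) = (0, 0, 1)
  row 0: subtract -2/5×row2 = (1, 0, 0)
  row 1: subtract -2/5×row2 = (0, 1, 0)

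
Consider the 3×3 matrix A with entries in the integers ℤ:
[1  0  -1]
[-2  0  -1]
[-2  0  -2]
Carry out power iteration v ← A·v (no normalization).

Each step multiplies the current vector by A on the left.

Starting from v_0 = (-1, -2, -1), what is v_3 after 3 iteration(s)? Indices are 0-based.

v_3 = (4, 16, 24)

v_0 = (-1, -2, -1).
v_1 = A·v_0 = (0, 3, 4).
v_2 = A·v_1 = (-4, -4, -8).
v_3 = A·v_2 = (4, 16, 24).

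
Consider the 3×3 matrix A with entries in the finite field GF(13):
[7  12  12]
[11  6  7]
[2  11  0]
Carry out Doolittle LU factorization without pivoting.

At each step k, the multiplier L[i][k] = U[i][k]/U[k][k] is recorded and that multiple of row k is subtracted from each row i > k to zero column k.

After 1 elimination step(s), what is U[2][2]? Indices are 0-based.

U[2][2] = 4

k=0: U[0][0]=7
  eliminate (1,0): mult=9, new row 1: (0, 2, 3); set L[1][0]=9
  eliminate (2,0): mult=4, new row 2: (0, 2, 4); set L[2][0]=4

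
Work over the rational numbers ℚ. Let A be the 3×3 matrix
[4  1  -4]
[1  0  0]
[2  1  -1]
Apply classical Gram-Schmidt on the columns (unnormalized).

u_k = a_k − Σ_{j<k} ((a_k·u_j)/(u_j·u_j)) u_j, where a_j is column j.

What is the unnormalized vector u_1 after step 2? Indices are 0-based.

Step 1: u_0 = a_0 = (4, 1, 2).
Step 2: u_1 = a_1 − (2/7)·u_0 = (-1/7, -2/7, 3/7).

u_1 = (-1/7, -2/7, 3/7)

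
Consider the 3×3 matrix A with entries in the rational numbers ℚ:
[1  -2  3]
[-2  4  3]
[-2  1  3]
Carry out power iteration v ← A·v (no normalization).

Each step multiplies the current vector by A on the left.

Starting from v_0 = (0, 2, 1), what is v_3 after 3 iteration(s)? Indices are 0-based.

v_0 = (0, 2, 1).
v_1 = A·v_0 = (-1, 11, 5).
v_2 = A·v_1 = (-8, 61, 28).
v_3 = A·v_2 = (-46, 344, 161).

v_3 = (-46, 344, 161)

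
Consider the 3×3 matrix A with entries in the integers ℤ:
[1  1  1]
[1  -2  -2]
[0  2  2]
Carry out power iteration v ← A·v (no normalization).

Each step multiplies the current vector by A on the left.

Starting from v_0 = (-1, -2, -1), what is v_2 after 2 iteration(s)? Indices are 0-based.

v_2 = (-5, -2, -2)

v_0 = (-1, -2, -1).
v_1 = A·v_0 = (-4, 5, -6).
v_2 = A·v_1 = (-5, -2, -2).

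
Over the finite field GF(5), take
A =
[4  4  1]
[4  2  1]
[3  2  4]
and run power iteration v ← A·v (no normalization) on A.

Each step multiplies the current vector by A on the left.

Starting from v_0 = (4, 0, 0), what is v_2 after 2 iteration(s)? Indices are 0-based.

v_0 = (4, 0, 0).
v_1 = A·v_0 = (1, 1, 2).
v_2 = A·v_1 = (0, 3, 3).

v_2 = (0, 3, 3)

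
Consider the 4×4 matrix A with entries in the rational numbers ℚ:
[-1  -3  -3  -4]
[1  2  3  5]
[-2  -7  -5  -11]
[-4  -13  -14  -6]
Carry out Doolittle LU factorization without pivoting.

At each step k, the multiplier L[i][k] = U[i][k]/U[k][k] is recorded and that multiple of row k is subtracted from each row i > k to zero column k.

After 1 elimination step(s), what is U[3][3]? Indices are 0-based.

k=0: U[0][0]=-1
  eliminate (1,0): mult=-1, new row 1: (0, -1, 0, 1); set L[1][0]=-1
  eliminate (2,0): mult=2, new row 2: (0, -1, 1, -3); set L[2][0]=2
  eliminate (3,0): mult=4, new row 3: (0, -1, -2, 10); set L[3][0]=4

U[3][3] = 10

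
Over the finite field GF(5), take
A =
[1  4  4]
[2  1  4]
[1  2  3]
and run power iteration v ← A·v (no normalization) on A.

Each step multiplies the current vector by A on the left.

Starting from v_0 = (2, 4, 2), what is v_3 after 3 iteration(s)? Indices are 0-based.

v_0 = (2, 4, 2).
v_1 = A·v_0 = (1, 1, 1).
v_2 = A·v_1 = (4, 2, 1).
v_3 = A·v_2 = (1, 4, 1).

v_3 = (1, 4, 1)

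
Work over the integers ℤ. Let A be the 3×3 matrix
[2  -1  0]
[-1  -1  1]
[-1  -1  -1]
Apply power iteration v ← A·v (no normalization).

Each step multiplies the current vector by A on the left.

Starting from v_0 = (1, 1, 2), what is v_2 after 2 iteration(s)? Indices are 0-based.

v_2 = (2, -5, 3)

v_0 = (1, 1, 2).
v_1 = A·v_0 = (1, 0, -4).
v_2 = A·v_1 = (2, -5, 3).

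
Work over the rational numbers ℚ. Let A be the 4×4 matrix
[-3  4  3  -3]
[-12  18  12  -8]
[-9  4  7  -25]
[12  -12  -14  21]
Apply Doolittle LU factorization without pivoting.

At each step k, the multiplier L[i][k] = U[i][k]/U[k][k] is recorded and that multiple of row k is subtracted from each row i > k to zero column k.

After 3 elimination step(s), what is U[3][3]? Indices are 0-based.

Step 1: pivot at (0,0) is -3.
  row1 ← row1 − (4)·row0  ⇒  L[1][0]=4, U row1=(0, 2, 0, 4)
  row2 ← row2 − (3)·row0  ⇒  L[2][0]=3, U row2=(0, -8, -2, -16)
  row3 ← row3 − (-4)·row0  ⇒  L[3][0]=-4, U row3=(0, 4, -2, 9)
Step 2: pivot at (1,1) is 2.
  row2 ← row2 − (-4)·row1  ⇒  L[2][1]=-4, U row2=(0, 0, -2, 0)
  row3 ← row3 − (2)·row1  ⇒  L[3][1]=2, U row3=(0, 0, -2, 1)
Step 3: pivot at (2,2) is -2.
  row3 ← row3 − (1)·row2  ⇒  L[3][2]=1, U row3=(0, 0, 0, 1)

U[3][3] = 1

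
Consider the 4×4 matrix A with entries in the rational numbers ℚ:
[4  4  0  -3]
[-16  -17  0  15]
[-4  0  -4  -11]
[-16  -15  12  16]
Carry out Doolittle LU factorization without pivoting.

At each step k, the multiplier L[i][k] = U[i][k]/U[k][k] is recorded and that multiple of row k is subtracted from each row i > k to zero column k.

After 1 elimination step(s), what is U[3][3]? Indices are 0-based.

Step 1: pivot at (0,0) is 4.
  row1 ← row1 − (-4)·row0  ⇒  L[1][0]=-4, U row1=(0, -1, 0, 3)
  row2 ← row2 − (-1)·row0  ⇒  L[2][0]=-1, U row2=(0, 4, -4, -14)
  row3 ← row3 − (-4)·row0  ⇒  L[3][0]=-4, U row3=(0, 1, 12, 4)

U[3][3] = 4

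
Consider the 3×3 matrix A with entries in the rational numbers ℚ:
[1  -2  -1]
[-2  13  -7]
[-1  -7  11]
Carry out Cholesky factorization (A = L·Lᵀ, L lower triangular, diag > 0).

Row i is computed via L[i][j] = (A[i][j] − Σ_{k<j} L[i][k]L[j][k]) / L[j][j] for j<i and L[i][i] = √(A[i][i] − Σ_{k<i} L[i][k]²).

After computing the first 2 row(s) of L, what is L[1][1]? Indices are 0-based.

Step 1: L[0][0] = √(1) = 1.
  L[1][0] = (-2) / L[0][0] = -2.
Step 2: L[1][1] = √(9) = 3.

L[1][1] = 3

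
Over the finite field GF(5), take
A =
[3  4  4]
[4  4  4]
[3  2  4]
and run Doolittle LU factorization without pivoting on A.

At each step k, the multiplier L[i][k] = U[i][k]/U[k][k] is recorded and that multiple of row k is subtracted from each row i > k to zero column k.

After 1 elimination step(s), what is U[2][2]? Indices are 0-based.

[col 0] pivot 3
  R1 -= 3*R0 → (0, 2, 2)  (L[1][0] := 3)
  R2 -= 1*R0 → (0, 3, 0)  (L[2][0] := 1)

U[2][2] = 0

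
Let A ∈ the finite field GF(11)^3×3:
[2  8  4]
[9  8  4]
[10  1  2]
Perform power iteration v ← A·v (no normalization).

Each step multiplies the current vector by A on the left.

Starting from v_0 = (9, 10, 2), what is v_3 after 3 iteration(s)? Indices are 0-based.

v_0 = (9, 10, 2).
v_1 = A·v_0 = (7, 4, 5).
v_2 = A·v_1 = (0, 5, 7).
v_3 = A·v_2 = (2, 2, 8).

v_3 = (2, 2, 8)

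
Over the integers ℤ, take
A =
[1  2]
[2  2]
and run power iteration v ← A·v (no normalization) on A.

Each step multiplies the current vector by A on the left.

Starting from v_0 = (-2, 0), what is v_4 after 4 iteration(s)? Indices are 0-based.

v_0 = (-2, 0).
v_1 = A·v_0 = (-2, -4).
v_2 = A·v_1 = (-10, -12).
v_3 = A·v_2 = (-34, -44).
v_4 = A·v_3 = (-122, -156).

v_4 = (-122, -156)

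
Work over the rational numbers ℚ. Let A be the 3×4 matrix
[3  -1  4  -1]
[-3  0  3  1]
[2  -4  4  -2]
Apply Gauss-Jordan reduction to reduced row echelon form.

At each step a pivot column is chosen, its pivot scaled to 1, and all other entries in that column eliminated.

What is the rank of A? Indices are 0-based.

rank = 3

step 1: normalize row 0 (÷3) = (1, -1/3, 4/3, -1/3)
  row 1: subtract -3×row0 = (0, -1, 7, 0)
  row 2: subtract 2×row0 = (0, -10/3, 4/3, -4/3)
step 2: normalize row 1 (÷-1) = (0, 1, -7, 0)
  row 0: subtract -1/3×row1 = (1, 0, -1, -1/3)
  row 2: subtract -10/3×row1 = (0, 0, -22, -4/3)
step 3: normalize row 2 (÷-22) = (0, 0, 1, 2/33)
  row 0: subtract -1×row2 = (1, 0, 0, -3/11)
  row 1: subtract -7×row2 = (0, 1, 0, 14/33)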